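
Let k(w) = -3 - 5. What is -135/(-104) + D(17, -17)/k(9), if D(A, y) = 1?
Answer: 61/52 ≈ 1.1731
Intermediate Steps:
k(w) = -8
-135/(-104) + D(17, -17)/k(9) = -135/(-104) + 1/(-8) = -135*(-1/104) + 1*(-1/8) = 135/104 - 1/8 = 61/52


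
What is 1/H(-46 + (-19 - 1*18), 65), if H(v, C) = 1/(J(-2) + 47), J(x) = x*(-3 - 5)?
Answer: 63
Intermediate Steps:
J(x) = -8*x (J(x) = x*(-8) = -8*x)
H(v, C) = 1/63 (H(v, C) = 1/(-8*(-2) + 47) = 1/(16 + 47) = 1/63)
1/H(-46 + (-19 - 1*18), 65) = 1/(1/63) = 63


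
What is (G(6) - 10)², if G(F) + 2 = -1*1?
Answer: 169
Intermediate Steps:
G(F) = -3 (G(F) = -2 - 1*1 = -2 - 1 = -3)
(G(6) - 10)² = (-3 - 10)² = (-13)² = 169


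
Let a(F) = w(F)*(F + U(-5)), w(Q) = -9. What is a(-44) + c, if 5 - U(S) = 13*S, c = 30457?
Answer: 30223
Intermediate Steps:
U(S) = 5 - 13*S
a(F) = -630 - 9*F (a(F) = -9*(F + (5 - 13*(-5))) = -9*(F + (5 + 65)) = -9*(F + 70) = -9*(70 + F) = -630 - 9*F)
a(-44) + c = (-630 - 9*(-44)) + 30457 = (-630 + 396) + 30457 = -234 + 30457 = 30223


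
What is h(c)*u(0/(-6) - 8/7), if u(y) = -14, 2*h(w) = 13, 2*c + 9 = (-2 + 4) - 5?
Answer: -91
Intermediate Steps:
c = -6 (c = -9/2 + ((-2 + 4) - 5)/2 = -9/2 + (2 - 5)/2 = -9/2 + (½)*(-3) = -9/2 - 3/2 = -6)
h(w) = 13/2 (h(w) = (½)*13 = 13/2)
h(c)*u(0/(-6) - 8/7) = (13/2)*(-14) = -91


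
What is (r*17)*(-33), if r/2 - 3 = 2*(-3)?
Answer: 3366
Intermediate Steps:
r = -6 (r = 6 + 2*(2*(-3)) = 6 + 2*(-6) = 6 - 12 = -6)
(r*17)*(-33) = -6*17*(-33) = -102*(-33) = 3366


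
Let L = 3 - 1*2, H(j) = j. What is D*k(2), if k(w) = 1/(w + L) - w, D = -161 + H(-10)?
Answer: 285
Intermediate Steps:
L = 1 (L = 3 - 2 = 1)
D = -171 (D = -161 - 10 = -171)
k(w) = 1/(1 + w) - w (k(w) = 1/(w + 1) - w = 1/(1 + w) - w)
D*k(2) = -171*(1 - 1*2 - 1*2²)/(1 + 2) = -171*(1 - 2 - 1*4)/3 = -57*(1 - 2 - 4) = -57*(-5) = -171*(-5/3) = 285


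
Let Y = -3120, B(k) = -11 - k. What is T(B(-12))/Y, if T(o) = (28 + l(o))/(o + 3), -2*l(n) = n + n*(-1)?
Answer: -7/3120 ≈ -0.0022436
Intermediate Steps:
l(n) = 0 (l(n) = -(n + n*(-1))/2 = -(n - n)/2 = -½*0 = 0)
T(o) = 28/(3 + o) (T(o) = (28 + 0)/(o + 3) = 28/(3 + o))
T(B(-12))/Y = (28/(3 + (-11 - 1*(-12))))/(-3120) = (28/(3 + (-11 + 12)))*(-1/3120) = (28/(3 + 1))*(-1/3120) = (28/4)*(-1/3120) = (28*(¼))*(-1/3120) = 7*(-1/3120) = -7/3120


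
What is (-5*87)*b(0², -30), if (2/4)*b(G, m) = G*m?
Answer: 0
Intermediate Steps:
b(G, m) = 2*G*m (b(G, m) = 2*(G*m) = 2*G*m)
(-5*87)*b(0², -30) = (-5*87)*(2*0²*(-30)) = -870*0*(-30) = -435*0 = 0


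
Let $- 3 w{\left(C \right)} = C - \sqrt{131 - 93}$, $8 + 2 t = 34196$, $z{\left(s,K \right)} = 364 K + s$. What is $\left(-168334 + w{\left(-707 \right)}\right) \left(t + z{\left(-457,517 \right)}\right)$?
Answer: $-34430741125 + 68275 \sqrt{38} \approx -3.443 \cdot 10^{10}$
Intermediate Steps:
$z{\left(s,K \right)} = s + 364 K$
$t = 17094$ ($t = -4 + \frac{1}{2} \cdot 34196 = -4 + 17098 = 17094$)
$w{\left(C \right)} = - \frac{C}{3} + \frac{\sqrt{38}}{3}$ ($w{\left(C \right)} = - \frac{C - \sqrt{131 - 93}}{3} = - \frac{C - \sqrt{38}}{3} = - \frac{C}{3} + \frac{\sqrt{38}}{3}$)
$\left(-168334 + w{\left(-707 \right)}\right) \left(t + z{\left(-457,517 \right)}\right) = \left(-168334 + \left(\left(- \frac{1}{3}\right) \left(-707\right) + \frac{\sqrt{38}}{3}\right)\right) \left(17094 + \left(-457 + 364 \cdot 517\right)\right) = \left(-168334 + \left(\frac{707}{3} + \frac{\sqrt{38}}{3}\right)\right) \left(17094 + \left(-457 + 188188\right)\right) = \left(- \frac{504295}{3} + \frac{\sqrt{38}}{3}\right) \left(17094 + 187731\right) = \left(- \frac{504295}{3} + \frac{\sqrt{38}}{3}\right) 204825 = -34430741125 + 68275 \sqrt{38}$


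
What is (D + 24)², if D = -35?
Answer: 121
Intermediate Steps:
(D + 24)² = (-35 + 24)² = (-11)² = 121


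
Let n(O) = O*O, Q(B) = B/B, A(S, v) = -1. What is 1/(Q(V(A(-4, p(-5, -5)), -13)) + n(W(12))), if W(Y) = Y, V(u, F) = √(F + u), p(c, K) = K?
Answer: 1/145 ≈ 0.0068966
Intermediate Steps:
Q(B) = 1
n(O) = O²
1/(Q(V(A(-4, p(-5, -5)), -13)) + n(W(12))) = 1/(1 + 12²) = 1/(1 + 144) = 1/145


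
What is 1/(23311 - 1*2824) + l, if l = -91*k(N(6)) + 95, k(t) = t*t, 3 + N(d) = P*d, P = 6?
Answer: -2028294947/20487 ≈ -99004.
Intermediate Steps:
N(d) = -3 + 6*d
k(t) = t**2
l = -99004 (l = -91*(-3 + 6*6)**2 + 95 = -91*(-3 + 36)**2 + 95 = -91*33**2 + 95 = -91*1089 + 95 = -99099 + 95 = -99004)
1/(23311 - 1*2824) + l = 1/(23311 - 1*2824) - 99004 = 1/(23311 - 2824) - 99004 = 1/20487 - 99004 = -2028294947/20487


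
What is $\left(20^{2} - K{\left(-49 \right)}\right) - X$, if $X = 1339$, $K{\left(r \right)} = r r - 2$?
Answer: $-3338$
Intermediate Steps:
$K{\left(r \right)} = -2 + r^{2}$ ($K{\left(r \right)} = r^{2} - 2 = -2 + r^{2}$)
$\left(20^{2} - K{\left(-49 \right)}\right) - X = \left(20^{2} - \left(-2 + \left(-49\right)^{2}\right)\right) - 1339 = \left(400 - \left(-2 + 2401\right)\right) - 1339 = \left(400 - 2399\right) - 1339 = -1999 - 1339 = -3338$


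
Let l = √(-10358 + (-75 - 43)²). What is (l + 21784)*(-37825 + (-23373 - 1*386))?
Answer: -1341545856 - 61584*√3566 ≈ -1.3452e+9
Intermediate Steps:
l = √3566 (l = √(-10358 + (-118)²) = √(-10358 + 13924) = √3566 ≈ 59.716)
(l + 21784)*(-37825 + (-23373 - 1*386)) = (√3566 + 21784)*(-37825 + (-23373 - 1*386)) = (21784 + √3566)*(-37825 + (-23373 - 386)) = (21784 + √3566)*(-37825 - 23759) = (21784 + √3566)*(-61584) = -1341545856 - 61584*√3566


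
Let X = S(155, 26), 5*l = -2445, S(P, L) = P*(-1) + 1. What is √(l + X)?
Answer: I*√643 ≈ 25.357*I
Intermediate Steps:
S(P, L) = 1 - P (S(P, L) = -P + 1 = 1 - P)
l = -489 (l = (⅕)*(-2445) = -489)
X = -154 (X = 1 - 1*155 = 1 - 155 = -154)
√(l + X) = √(-489 - 154) = √(-643) = I*√643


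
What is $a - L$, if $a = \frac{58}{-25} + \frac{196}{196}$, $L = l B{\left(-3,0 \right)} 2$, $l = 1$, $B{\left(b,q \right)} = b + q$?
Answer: $\frac{117}{25} \approx 4.68$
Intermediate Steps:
$L = -6$ ($L = 1 \left(-3 + 0\right) 2 = 1 \left(-3\right) 2 = \left(-3\right) 2 = -6$)
$a = - \frac{33}{25}$ ($a = 58 \left(- \frac{1}{25}\right) + 196 \cdot \frac{1}{196} = - \frac{58}{25} + 1 = - \frac{33}{25} \approx -1.32$)
$a - L = - \frac{33}{25} - -6 = - \frac{33}{25} + 6 = \frac{117}{25}$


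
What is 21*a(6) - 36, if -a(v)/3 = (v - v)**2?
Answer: -36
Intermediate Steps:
a(v) = 0 (a(v) = -3*(v - v)**2 = -3*0**2 = -3*0 = 0)
21*a(6) - 36 = 21*0 - 36 = 0 - 36 = -36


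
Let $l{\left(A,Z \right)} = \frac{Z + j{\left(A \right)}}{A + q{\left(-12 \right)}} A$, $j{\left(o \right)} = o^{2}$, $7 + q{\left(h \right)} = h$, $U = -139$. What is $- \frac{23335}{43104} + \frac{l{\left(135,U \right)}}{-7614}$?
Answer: $- \frac{64739295}{19583584} \approx -3.3058$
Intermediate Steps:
$q{\left(h \right)} = -7 + h$
$l{\left(A,Z \right)} = \frac{A \left(Z + A^{2}\right)}{-19 + A}$ ($l{\left(A,Z \right)} = \frac{Z + A^{2}}{A - 19} A = \frac{Z + A^{2}}{-19 + A} A = \frac{A \left(Z + A^{2}\right)}{-19 + A}$)
$- \frac{23335}{43104} + \frac{l{\left(135,U \right)}}{-7614} = - \frac{23335}{43104} + \frac{135 \frac{1}{-19 + 135} \left(-139 + 135^{2}\right)}{-7614} = \left(-23335\right) \frac{1}{43104} + \frac{135 \left(-139 + 18225\right)}{116} \left(- \frac{1}{7614}\right) = - \frac{23335}{43104} + 135 \cdot \frac{1}{116} \cdot 18086 \left(- \frac{1}{7614}\right) = - \frac{23335}{43104} + \frac{1220805}{58} \left(- \frac{1}{7614}\right) = - \frac{23335}{43104} - \frac{45215}{16356} = - \frac{64739295}{19583584}$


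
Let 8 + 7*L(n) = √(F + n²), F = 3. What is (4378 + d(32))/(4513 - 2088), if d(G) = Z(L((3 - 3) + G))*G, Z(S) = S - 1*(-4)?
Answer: 31286/16975 + 32*√1027/16975 ≈ 1.9035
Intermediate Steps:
L(n) = -8/7 + √(3 + n²)/7
Z(S) = 4 + S (Z(S) = S + 4 = 4 + S)
d(G) = G*(20/7 + √(3 + G²)/7) (d(G) = (4 + (-8/7 + √(3 + ((3 - 3) + G)²)/7))*G = (4 + (-8/7 + √(3 + (0 + G)²)/7))*G = (4 + (-8/7 + √(3 + G²)/7))*G = (20/7 + √(3 + G²)/7)*G = G*(20/7 + √(3 + G²)/7))
(4378 + d(32))/(4513 - 2088) = (4378 + (⅐)*32*(20 + √(3 + 32²)))/(4513 - 2088) = (4378 + (⅐)*32*(20 + √(3 + 1024)))/2425 = (4378 + (⅐)*32*(20 + √1027))*(1/2425) = (4378 + (640/7 + 32*√1027/7))*(1/2425) = (31286/7 + 32*√1027/7)*(1/2425) = 31286/16975 + 32*√1027/16975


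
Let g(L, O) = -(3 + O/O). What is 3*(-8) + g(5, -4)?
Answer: -28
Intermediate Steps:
g(L, O) = -4 (g(L, O) = -(3 + 1) = -1*4 = -4)
3*(-8) + g(5, -4) = 3*(-8) - 4 = -24 - 4 = -28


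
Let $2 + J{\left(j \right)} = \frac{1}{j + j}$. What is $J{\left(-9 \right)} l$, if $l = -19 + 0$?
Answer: $\frac{703}{18} \approx 39.056$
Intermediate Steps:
$J{\left(j \right)} = -2 + \frac{1}{2 j}$ ($J{\left(j \right)} = -2 + \frac{1}{j + j} = -2 + \frac{1}{2 j}$)
$l = -19$
$J{\left(-9 \right)} l = \left(-2 + \frac{1}{2 \left(-9\right)}\right) \left(-19\right) = \left(-2 + \frac{1}{2} \left(- \frac{1}{9}\right)\right) \left(-19\right) = \left(-2 - \frac{1}{18}\right) \left(-19\right) = \left(- \frac{37}{18}\right) \left(-19\right) = \frac{703}{18}$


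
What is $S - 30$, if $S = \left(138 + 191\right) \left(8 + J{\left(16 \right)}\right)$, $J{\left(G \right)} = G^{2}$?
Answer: $86826$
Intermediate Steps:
$S = 86856$ ($S = \left(138 + 191\right) \left(8 + 16^{2}\right) = 329 \left(8 + 256\right) = 329 \cdot 264 = 86856$)
$S - 30 = 86856 - 30 = 86826$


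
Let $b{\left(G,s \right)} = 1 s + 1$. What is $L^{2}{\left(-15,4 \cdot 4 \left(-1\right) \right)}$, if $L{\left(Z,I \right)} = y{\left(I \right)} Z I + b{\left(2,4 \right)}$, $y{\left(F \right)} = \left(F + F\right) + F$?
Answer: $132595225$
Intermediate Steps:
$b{\left(G,s \right)} = 1 + s$ ($b{\left(G,s \right)} = s + 1 = 1 + s$)
$y{\left(F \right)} = 3 F$ ($y{\left(F \right)} = 2 F + F = 3 F$)
$L{\left(Z,I \right)} = 5 + 3 Z I^{2}$ ($L{\left(Z,I \right)} = 3 I Z I + \left(1 + 4\right) = 3 I Z I + 5 = 3 Z I^{2} + 5 = 5 + 3 Z I^{2}$)
$L^{2}{\left(-15,4 \cdot 4 \left(-1\right) \right)} = \left(5 + 3 \left(-15\right) \left(4 \cdot 4 \left(-1\right)\right)^{2}\right)^{2} = \left(5 + 3 \left(-15\right) \left(16 \left(-1\right)\right)^{2}\right)^{2} = \left(5 + 3 \left(-15\right) \left(-16\right)^{2}\right)^{2} = \left(5 + 3 \left(-15\right) 256\right)^{2} = \left(5 - 11520\right)^{2} = \left(-11515\right)^{2} = 132595225$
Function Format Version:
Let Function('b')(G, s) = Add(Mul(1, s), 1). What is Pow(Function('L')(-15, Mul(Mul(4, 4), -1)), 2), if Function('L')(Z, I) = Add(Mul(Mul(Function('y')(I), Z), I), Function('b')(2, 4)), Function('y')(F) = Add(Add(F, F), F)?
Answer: 132595225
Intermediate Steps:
Function('b')(G, s) = Add(1, s) (Function('b')(G, s) = Add(s, 1) = Add(1, s))
Function('y')(F) = Mul(3, F) (Function('y')(F) = Add(Mul(2, F), F) = Mul(3, F))
Function('L')(Z, I) = Add(5, Mul(3, Z, Pow(I, 2))) (Function('L')(Z, I) = Add(Mul(Mul(Mul(3, I), Z), I), Add(1, 4)) = Add(Mul(Mul(3, I, Z), I), 5) = Add(Mul(3, Z, Pow(I, 2)), 5) = Add(5, Mul(3, Z, Pow(I, 2))))
Pow(Function('L')(-15, Mul(Mul(4, 4), -1)), 2) = Pow(Add(5, Mul(3, -15, Pow(Mul(Mul(4, 4), -1), 2))), 2) = Pow(Add(5, Mul(3, -15, Pow(Mul(16, -1), 2))), 2) = Pow(Add(5, Mul(3, -15, Pow(-16, 2))), 2) = Pow(Add(5, Mul(3, -15, 256)), 2) = Pow(Add(5, -11520), 2) = Pow(-11515, 2) = 132595225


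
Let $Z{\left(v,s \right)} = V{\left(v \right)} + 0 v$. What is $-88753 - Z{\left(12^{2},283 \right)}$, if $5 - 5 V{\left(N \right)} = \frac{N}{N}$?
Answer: $- \frac{443769}{5} \approx -88754.0$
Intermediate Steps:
$V{\left(N \right)} = \frac{4}{5}$ ($V{\left(N \right)} = 1 - \frac{N \frac{1}{N}}{5} = 1 - \frac{1}{5} = \frac{4}{5}$)
$Z{\left(v,s \right)} = \frac{4}{5}$ ($Z{\left(v,s \right)} = \frac{4}{5} + 0 v = \frac{4}{5} + 0 = \frac{4}{5}$)
$-88753 - Z{\left(12^{2},283 \right)} = -88753 - \frac{4}{5} = - \frac{443769}{5}$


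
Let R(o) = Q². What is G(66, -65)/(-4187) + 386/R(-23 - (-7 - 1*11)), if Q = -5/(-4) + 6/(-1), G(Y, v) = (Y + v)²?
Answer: 25858551/1511507 ≈ 17.108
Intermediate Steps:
Q = -19/4 (Q = -5*(-¼) + 6*(-1) = 5/4 - 6 = -19/4 ≈ -4.7500)
R(o) = 361/16 (R(o) = (-19/4)² = 361/16)
G(66, -65)/(-4187) + 386/R(-23 - (-7 - 1*11)) = (66 - 65)²/(-4187) + 386/(361/16) = 1²*(-1/4187) + 386*(16/361) = 1*(-1/4187) + 6176/361 = -1/4187 + 6176/361 = 25858551/1511507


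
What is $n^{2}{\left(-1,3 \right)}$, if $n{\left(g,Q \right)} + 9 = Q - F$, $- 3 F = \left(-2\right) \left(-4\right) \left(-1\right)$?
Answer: $\frac{676}{9} \approx 75.111$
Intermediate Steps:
$F = \frac{8}{3}$ ($F = - \frac{\left(-2\right) \left(-4\right) \left(-1\right)}{3} = - \frac{8 \left(-1\right)}{3} = \left(- \frac{1}{3}\right) \left(-8\right) = \frac{8}{3} \approx 2.6667$)
$n{\left(g,Q \right)} = - \frac{35}{3} + Q$ ($n{\left(g,Q \right)} = -9 + \left(Q - \frac{8}{3}\right) = -9 + \left(- \frac{8}{3} + Q\right) = - \frac{35}{3} + Q$)
$n^{2}{\left(-1,3 \right)} = \left(- \frac{35}{3} + 3\right)^{2} = \left(- \frac{26}{3}\right)^{2} = \frac{676}{9}$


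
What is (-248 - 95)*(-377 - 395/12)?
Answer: 1687217/12 ≈ 1.4060e+5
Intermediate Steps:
(-248 - 95)*(-377 - 395/12) = -343*(-377 - 395*1/12) = -343*(-377 - 395/12) = -343*(-4919/12) = 1687217/12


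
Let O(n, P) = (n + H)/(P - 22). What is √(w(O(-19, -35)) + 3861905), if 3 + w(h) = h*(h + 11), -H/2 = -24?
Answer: 4*√784206391/57 ≈ 1965.2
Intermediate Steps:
H = 48 (H = -2*(-24) = 48)
O(n, P) = (48 + n)/(-22 + P) (O(n, P) = (n + 48)/(P - 22) = (48 + n)/(-22 + P))
w(h) = -3 + h*(11 + h) (w(h) = -3 + h*(h + 11) = -3 + h*(11 + h))
√(w(O(-19, -35)) + 3861905) = √((-3 + ((48 - 19)/(-22 - 35))² + 11*((48 - 19)/(-22 - 35))) + 3861905) = √((-3 + (29/(-57))² + 11*(29/(-57))) + 3861905) = √((-3 + (-1/57*29)² + 11*(-1/57*29)) + 3861905) = √((-3 + (-29/57)² + 11*(-29/57)) + 3861905) = √((-3 + 841/3249 - 319/57) + 3861905) = √(-27089/3249 + 3861905) = √(12547302256/3249) = 4*√784206391/57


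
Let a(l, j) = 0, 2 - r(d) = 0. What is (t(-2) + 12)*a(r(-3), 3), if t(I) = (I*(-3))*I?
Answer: 0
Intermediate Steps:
t(I) = -3*I**2 (t(I) = (-3*I)*I = -3*I**2)
r(d) = 2 (r(d) = 2 - 1*0 = 2 + 0 = 2)
(t(-2) + 12)*a(r(-3), 3) = (-3*(-2)**2 + 12)*0 = (-3*4 + 12)*0 = (-12 + 12)*0 = 0*0 = 0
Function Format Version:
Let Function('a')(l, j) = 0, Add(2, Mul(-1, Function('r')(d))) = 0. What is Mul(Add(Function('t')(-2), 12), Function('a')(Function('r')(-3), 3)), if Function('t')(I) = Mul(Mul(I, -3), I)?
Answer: 0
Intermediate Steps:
Function('t')(I) = Mul(-3, Pow(I, 2)) (Function('t')(I) = Mul(Mul(-3, I), I) = Mul(-3, Pow(I, 2)))
Function('r')(d) = 2 (Function('r')(d) = Add(2, Mul(-1, 0)) = Add(2, 0) = 2)
Mul(Add(Function('t')(-2), 12), Function('a')(Function('r')(-3), 3)) = Mul(Add(Mul(-3, Pow(-2, 2)), 12), 0) = Mul(Add(Mul(-3, 4), 12), 0) = Mul(Add(-12, 12), 0) = Mul(0, 0) = 0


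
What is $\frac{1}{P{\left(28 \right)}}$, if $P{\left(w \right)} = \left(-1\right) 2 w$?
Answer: $- \frac{1}{56} \approx -0.017857$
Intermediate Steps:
$P{\left(w \right)} = - 2 w$
$\frac{1}{P{\left(28 \right)}} = \frac{1}{\left(-2\right) 28} = \frac{1}{-56} = - \frac{1}{56}$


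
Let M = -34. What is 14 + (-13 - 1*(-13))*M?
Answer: 14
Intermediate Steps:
14 + (-13 - 1*(-13))*M = 14 + (-13 - 1*(-13))*(-34) = 14 + (-13 + 13)*(-34) = 14 + 0*(-34) = 14 + 0 = 14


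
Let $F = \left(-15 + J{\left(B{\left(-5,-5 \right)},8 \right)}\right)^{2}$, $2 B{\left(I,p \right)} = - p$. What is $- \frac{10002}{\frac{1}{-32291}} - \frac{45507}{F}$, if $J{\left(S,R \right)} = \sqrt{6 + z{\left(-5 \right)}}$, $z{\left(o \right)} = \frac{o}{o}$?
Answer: $\frac{3837258369336}{11881} - \frac{682605 \sqrt{7}}{23762} \approx 3.2297 \cdot 10^{8}$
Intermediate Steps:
$B{\left(I,p \right)} = - \frac{p}{2}$ ($B{\left(I,p \right)} = \frac{\left(-1\right) p}{2} = - \frac{p}{2}$)
$z{\left(o \right)} = 1$
$J{\left(S,R \right)} = \sqrt{7}$ ($J{\left(S,R \right)} = \sqrt{6 + 1} = \sqrt{7}$)
$F = \left(-15 + \sqrt{7}\right)^{2} \approx 152.63$
$- \frac{10002}{\frac{1}{-32291}} - \frac{45507}{F} = - \frac{10002}{\frac{1}{-32291}} - \frac{45507}{\left(15 - \sqrt{7}\right)^{2}} = - \frac{10002}{- \frac{1}{32291}} - \frac{45507}{\left(15 - \sqrt{7}\right)^{2}} = \left(-10002\right) \left(-32291\right) - \frac{45507}{\left(15 - \sqrt{7}\right)^{2}} = 322974582 - \frac{45507}{\left(15 - \sqrt{7}\right)^{2}}$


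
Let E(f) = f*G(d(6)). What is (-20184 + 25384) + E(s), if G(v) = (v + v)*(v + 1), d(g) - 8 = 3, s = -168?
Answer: -39152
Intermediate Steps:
d(g) = 11 (d(g) = 8 + 3 = 11)
G(v) = 2*v*(1 + v) (G(v) = (2*v)*(1 + v) = 2*v*(1 + v))
E(f) = 264*f (E(f) = f*(2*11*(1 + 11)) = f*(2*11*12) = f*264 = 264*f)
(-20184 + 25384) + E(s) = (-20184 + 25384) + 264*(-168) = 5200 - 44352 = -39152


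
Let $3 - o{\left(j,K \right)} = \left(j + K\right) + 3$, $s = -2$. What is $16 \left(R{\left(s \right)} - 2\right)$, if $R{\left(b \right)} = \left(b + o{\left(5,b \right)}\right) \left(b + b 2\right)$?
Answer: $448$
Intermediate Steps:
$o{\left(j,K \right)} = - K - j$ ($o{\left(j,K \right)} = 3 - \left(\left(j + K\right) + 3\right) = 3 - \left(\left(K + j\right) + 3\right) = 3 - \left(3 + K + j\right) = - K - j$)
$R{\left(b \right)} = - 15 b$ ($R{\left(b \right)} = \left(b - \left(5 + b\right)\right) \left(b + b 2\right) = \left(b - \left(5 + b\right)\right) \left(b + 2 b\right) = \left(b - \left(5 + b\right)\right) 3 b = - 5 \cdot 3 b = - 15 b$)
$16 \left(R{\left(s \right)} - 2\right) = 16 \left(\left(-15\right) \left(-2\right) - 2\right) = 16 \left(30 - 2\right) = 16 \cdot 28 = 448$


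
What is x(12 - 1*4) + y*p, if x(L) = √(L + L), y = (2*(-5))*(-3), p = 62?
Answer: 1864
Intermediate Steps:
y = 30 (y = -10*(-3) = 30)
x(L) = √2*√L (x(L) = √(2*L) = √2*√L)
x(12 - 1*4) + y*p = √2*√(12 - 1*4) + 30*62 = √2*√(12 - 4) + 1860 = √2*√8 + 1860 = √2*(2*√2) + 1860 = 4 + 1860 = 1864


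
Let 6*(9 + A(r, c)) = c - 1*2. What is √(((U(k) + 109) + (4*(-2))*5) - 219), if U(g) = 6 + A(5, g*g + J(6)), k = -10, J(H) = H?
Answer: I*√1221/3 ≈ 11.648*I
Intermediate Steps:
A(r, c) = -28/3 + c/6 (A(r, c) = -9 + (c - 1*2)/6 = -9 + (c - 2)/6 = -9 + (-2 + c)/6 = -9 + (-⅓ + c/6) = -28/3 + c/6)
U(g) = -7/3 + g²/6 (U(g) = 6 + (-28/3 + (g*g + 6)/6) = 6 + (-28/3 + (g² + 6)/6) = 6 + (-28/3 + (6 + g²)/6) = 6 + (-28/3 + (1 + g²/6)) = 6 + (-25/3 + g²/6) = -7/3 + g²/6)
√(((U(k) + 109) + (4*(-2))*5) - 219) = √((((-7/3 + (⅙)*(-10)²) + 109) + (4*(-2))*5) - 219) = √((((-7/3 + (⅙)*100) + 109) - 8*5) - 219) = √((((-7/3 + 50/3) + 109) - 40) - 219) = √(((43/3 + 109) - 40) - 219) = √((370/3 - 40) - 219) = √(250/3 - 219) = √(-407/3) = I*√1221/3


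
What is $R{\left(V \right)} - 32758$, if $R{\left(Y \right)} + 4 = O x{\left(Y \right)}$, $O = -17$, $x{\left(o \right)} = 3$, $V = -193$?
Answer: $-32813$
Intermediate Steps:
$R{\left(Y \right)} = -55$ ($R{\left(Y \right)} = -4 - 51 = -55$)
$R{\left(V \right)} - 32758 = -55 - 32758 = -32813$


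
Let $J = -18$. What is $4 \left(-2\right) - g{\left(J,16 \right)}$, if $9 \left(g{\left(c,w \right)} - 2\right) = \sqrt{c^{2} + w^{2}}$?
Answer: $-10 - \frac{2 \sqrt{145}}{9} \approx -12.676$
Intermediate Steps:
$g{\left(c,w \right)} = 2 + \frac{\sqrt{c^{2} + w^{2}}}{9}$
$4 \left(-2\right) - g{\left(J,16 \right)} = 4 \left(-2\right) - \left(2 + \frac{\sqrt{\left(-18\right)^{2} + 16^{2}}}{9}\right) = -8 - \left(2 + \frac{\sqrt{324 + 256}}{9}\right) = -8 - \left(2 + \frac{\sqrt{580}}{9}\right) = -8 - \left(2 + \frac{2 \sqrt{145}}{9}\right) = -10 - \frac{2 \sqrt{145}}{9}$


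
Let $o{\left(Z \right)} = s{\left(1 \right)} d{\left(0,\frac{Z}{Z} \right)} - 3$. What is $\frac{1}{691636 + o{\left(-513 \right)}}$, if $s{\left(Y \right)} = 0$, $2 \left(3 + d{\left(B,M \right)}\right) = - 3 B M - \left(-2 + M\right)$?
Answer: $\frac{1}{691633} \approx 1.4459 \cdot 10^{-6}$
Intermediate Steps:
$d{\left(B,M \right)} = -2 - \frac{M}{2} - \frac{3 B M}{2}$ ($d{\left(B,M \right)} = -3 + \frac{- 3 B M - \left(-2 + M\right)}{2} = -3 + \frac{2 - M - 3 B M}{2} = -3 - \left(-1 + \frac{M}{2} + \frac{3 B M}{2}\right) = -2 - \frac{M}{2} - \frac{3 B M}{2}$)
$o{\left(Z \right)} = -3$ ($o{\left(Z \right)} = 0 \left(-2 - \frac{Z \frac{1}{Z}}{2} - 0 \frac{Z}{Z}\right) - 3 = 0 \left(-2 - \frac{1}{2} - 0 \cdot 1\right) - 3 = 0 \left(-2 - \frac{1}{2} + 0\right) - 3 = 0 \left(- \frac{5}{2}\right) - 3 = 0 - 3 = -3$)
$\frac{1}{691636 + o{\left(-513 \right)}} = \frac{1}{691636 - 3} = \frac{1}{691633}$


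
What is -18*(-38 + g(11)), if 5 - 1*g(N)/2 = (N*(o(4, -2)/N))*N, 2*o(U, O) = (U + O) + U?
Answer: 1692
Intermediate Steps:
o(U, O) = U + O/2 (o(U, O) = ((U + O) + U)/2 = ((O + U) + U)/2 = (O + 2*U)/2 = U + O/2)
g(N) = 10 - 6*N (g(N) = 10 - 2*N*((4 + (½)*(-2))/N)*N = 10 - 2*N*((4 - 1)/N)*N = 10 - 2*N*(3/N)*N = 10 - 6*N)
-18*(-38 + g(11)) = -18*(-38 + (10 - 6*11)) = -18*(-38 + (10 - 66)) = -18*(-38 - 56) = -18*(-94) = 1692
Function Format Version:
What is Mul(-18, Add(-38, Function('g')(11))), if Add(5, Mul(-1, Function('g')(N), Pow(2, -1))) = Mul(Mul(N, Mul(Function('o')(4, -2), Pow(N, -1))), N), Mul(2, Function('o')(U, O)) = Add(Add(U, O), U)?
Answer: 1692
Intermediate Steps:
Function('o')(U, O) = Add(U, Mul(Rational(1, 2), O)) (Function('o')(U, O) = Mul(Rational(1, 2), Add(Add(U, O), U)) = Mul(Rational(1, 2), Add(Add(O, U), U)) = Mul(Rational(1, 2), Add(O, Mul(2, U))) = Add(U, Mul(Rational(1, 2), O)))
Function('g')(N) = Add(10, Mul(-6, N)) (Function('g')(N) = Add(10, Mul(-2, Mul(Mul(N, Mul(Add(4, Mul(Rational(1, 2), -2)), Pow(N, -1))), N))) = Add(10, Mul(-2, Mul(Mul(N, Mul(Add(4, -1), Pow(N, -1))), N))) = Add(10, Mul(-2, Mul(Mul(N, Mul(3, Pow(N, -1))), N))) = Add(10, Mul(-2, Mul(3, N))) = Add(10, Mul(-6, N)))
Mul(-18, Add(-38, Function('g')(11))) = Mul(-18, Add(-38, Add(10, Mul(-6, 11)))) = Mul(-18, Add(-38, Add(10, -66))) = Mul(-18, Add(-38, -56)) = Mul(-18, -94) = 1692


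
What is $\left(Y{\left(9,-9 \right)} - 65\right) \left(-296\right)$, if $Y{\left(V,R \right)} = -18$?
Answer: $24568$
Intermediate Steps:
$\left(Y{\left(9,-9 \right)} - 65\right) \left(-296\right) = \left(-18 - 65\right) \left(-296\right) = \left(-83\right) \left(-296\right) = 24568$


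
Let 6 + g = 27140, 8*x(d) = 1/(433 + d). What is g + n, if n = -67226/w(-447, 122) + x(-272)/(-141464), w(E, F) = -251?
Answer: 1253184828107269/45733613632 ≈ 27402.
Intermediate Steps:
x(d) = 1/(8*(433 + d))
g = 27134 (g = -6 + 27140 = 27134)
n = 12248955816581/45733613632 (n = -67226/(-251) + (1/(8*(433 - 272)))/(-141464) = -67226*(-1/251) + ((⅛)/161)*(-1/141464) = 67226/251 + ((⅛)*(1/161))*(-1/141464) = 67226/251 + (1/1288)*(-1/141464) = 67226/251 - 1/182205632 = 12248955816581/45733613632 ≈ 267.83)
g + n = 27134 + 12248955816581/45733613632 = 1253184828107269/45733613632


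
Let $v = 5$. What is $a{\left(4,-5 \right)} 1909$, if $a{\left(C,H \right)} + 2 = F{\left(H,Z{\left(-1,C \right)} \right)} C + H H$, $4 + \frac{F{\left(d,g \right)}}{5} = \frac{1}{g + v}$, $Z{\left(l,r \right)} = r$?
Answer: $- \frac{941137}{9} \approx -1.0457 \cdot 10^{5}$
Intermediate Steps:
$F{\left(d,g \right)} = -20 + \frac{5}{5 + g}$ ($F{\left(d,g \right)} = -20 + \frac{5}{g + 5} = -20 + \frac{5}{5 + g}$)
$a{\left(C,H \right)} = -2 + H^{2} + \frac{5 C \left(-19 - 4 C\right)}{5 + C}$ ($a{\left(C,H \right)} = -2 + \left(\frac{5 \left(-19 - 4 C\right)}{5 + C} C + H H\right) = -2 + \left(\frac{5 C \left(-19 - 4 C\right)}{5 + C} + H^{2}\right) = -2 + \left(H^{2} + \frac{5 C \left(-19 - 4 C\right)}{5 + C}\right) = -2 + H^{2} + \frac{5 C \left(-19 - 4 C\right)}{5 + C}$)
$a{\left(4,-5 \right)} 1909 = \frac{\left(-2 + \left(-5\right)^{2}\right) \left(5 + 4\right) - 20 \left(19 + 4 \cdot 4\right)}{5 + 4} \cdot 1909 = \frac{\left(-2 + 25\right) 9 - 20 \left(19 + 16\right)}{9} \cdot 1909 = \frac{23 \cdot 9 - 20 \cdot 35}{9} \cdot 1909 = \frac{207 - 700}{9} \cdot 1909 = \frac{1}{9} \left(-493\right) 1909 = \left(- \frac{493}{9}\right) 1909 = - \frac{941137}{9}$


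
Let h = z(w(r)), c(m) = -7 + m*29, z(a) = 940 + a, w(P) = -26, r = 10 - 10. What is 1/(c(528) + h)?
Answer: 1/16219 ≈ 6.1656e-5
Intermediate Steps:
r = 0
c(m) = -7 + 29*m
h = 914 (h = 940 - 26 = 914)
1/(c(528) + h) = 1/((-7 + 29*528) + 914) = 1/((-7 + 15312) + 914) = 1/(15305 + 914) = 1/16219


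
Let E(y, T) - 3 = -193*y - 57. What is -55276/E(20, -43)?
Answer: 27638/1957 ≈ 14.123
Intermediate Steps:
E(y, T) = -54 - 193*y (E(y, T) = 3 + (-193*y - 57) = 3 + (-57 - 193*y) = -54 - 193*y)
-55276/E(20, -43) = -55276/(-54 - 193*20) = -55276/(-54 - 3860) = -55276/(-3914) = -55276*(-1/3914) = 27638/1957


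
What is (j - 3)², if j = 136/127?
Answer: 60025/16129 ≈ 3.7216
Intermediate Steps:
j = 136/127 (j = 136*(1/127) = 136/127 ≈ 1.0709)
(j - 3)² = (136/127 - 3)² = (-245/127)² = 60025/16129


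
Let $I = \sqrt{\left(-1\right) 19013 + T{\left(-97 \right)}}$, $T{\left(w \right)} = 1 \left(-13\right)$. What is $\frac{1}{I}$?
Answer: $- \frac{i \sqrt{2114}}{6342} \approx - 0.0072498 i$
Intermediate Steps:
$T{\left(w \right)} = -13$
$I = 3 i \sqrt{2114}$ ($I = \sqrt{\left(-1\right) 19013 - 13} = \sqrt{-19013 - 13} = \sqrt{-19026} = 3 i \sqrt{2114} \approx 137.93 i$)
$\frac{1}{I} = \frac{1}{3 i \sqrt{2114}} = - \frac{i \sqrt{2114}}{6342}$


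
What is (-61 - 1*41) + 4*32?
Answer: 26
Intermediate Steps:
(-61 - 1*41) + 4*32 = (-61 - 41) + 128 = -102 + 128 = 26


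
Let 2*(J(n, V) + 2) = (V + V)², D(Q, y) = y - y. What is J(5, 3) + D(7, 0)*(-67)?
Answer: 16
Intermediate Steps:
D(Q, y) = 0
J(n, V) = -2 + 2*V² (J(n, V) = -2 + (V + V)²/2 = -2 + (2*V)²/2 = -2 + (4*V²)/2 = -2 + 2*V²)
J(5, 3) + D(7, 0)*(-67) = (-2 + 2*3²) + 0*(-67) = (-2 + 2*9) + 0 = (-2 + 18) + 0 = 16 + 0 = 16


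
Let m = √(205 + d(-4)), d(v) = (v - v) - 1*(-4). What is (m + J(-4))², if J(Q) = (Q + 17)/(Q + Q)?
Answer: 13545/64 - 13*√209/4 ≈ 164.66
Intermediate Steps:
d(v) = 4 (d(v) = 0 + 4 = 4)
m = √209 (m = √(205 + 4) = √209 ≈ 14.457)
J(Q) = (17 + Q)/(2*Q) (J(Q) = (17 + Q)/((2*Q)) = (17 + Q)*(1/(2*Q)) = (17 + Q)/(2*Q))
(m + J(-4))² = (√209 + (½)*(17 - 4)/(-4))² = (√209 + (½)*(-¼)*13)² = (√209 - 13/8)² = (-13/8 + √209)²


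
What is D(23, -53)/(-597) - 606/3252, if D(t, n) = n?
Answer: -31571/323574 ≈ -0.097570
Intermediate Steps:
D(23, -53)/(-597) - 606/3252 = -53/(-597) - 606/3252 = -53*(-1/597) - 606*1/3252 = 53/597 - 101/542 = -31571/323574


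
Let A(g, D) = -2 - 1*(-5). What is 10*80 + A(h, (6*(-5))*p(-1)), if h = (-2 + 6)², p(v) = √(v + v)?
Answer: 803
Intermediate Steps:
p(v) = √2*√v (p(v) = √(2*v) = √2*√v)
h = 16 (h = 4² = 16)
A(g, D) = 3 (A(g, D) = -2 + 5 = 3)
10*80 + A(h, (6*(-5))*p(-1)) = 10*80 + 3 = 800 + 3 = 803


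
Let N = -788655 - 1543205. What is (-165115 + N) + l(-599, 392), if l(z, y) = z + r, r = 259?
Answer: -2497315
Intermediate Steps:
l(z, y) = 259 + z (l(z, y) = z + 259 = 259 + z)
N = -2331860
(-165115 + N) + l(-599, 392) = (-165115 - 2331860) + (259 - 599) = -2496975 - 340 = -2497315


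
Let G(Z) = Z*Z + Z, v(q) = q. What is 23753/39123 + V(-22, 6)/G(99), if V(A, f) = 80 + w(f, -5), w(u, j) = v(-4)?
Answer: 6614668/10758825 ≈ 0.61481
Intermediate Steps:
w(u, j) = -4
V(A, f) = 76 (V(A, f) = 80 - 4 = 76)
G(Z) = Z + Z² (G(Z) = Z² + Z = Z + Z²)
23753/39123 + V(-22, 6)/G(99) = 23753/39123 + 76/((99*(1 + 99))) = 23753*(1/39123) + 76/((99*100)) = 23753/39123 + 76/9900 = 23753/39123 + 76*(1/9900) = 23753/39123 + 19/2475 = 6614668/10758825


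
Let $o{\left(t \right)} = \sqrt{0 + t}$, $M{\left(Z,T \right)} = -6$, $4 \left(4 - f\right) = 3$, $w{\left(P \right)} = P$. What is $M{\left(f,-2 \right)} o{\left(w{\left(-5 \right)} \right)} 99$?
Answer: $- 594 i \sqrt{5} \approx - 1328.2 i$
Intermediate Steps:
$f = \frac{13}{4}$ ($f = 4 - \frac{3}{4} = \frac{13}{4} \approx 3.25$)
$o{\left(t \right)} = \sqrt{t}$
$M{\left(f,-2 \right)} o{\left(w{\left(-5 \right)} \right)} 99 = - 6 \sqrt{-5} \cdot 99 = - 6 i \sqrt{5} \cdot 99 = - 594 i \sqrt{5}$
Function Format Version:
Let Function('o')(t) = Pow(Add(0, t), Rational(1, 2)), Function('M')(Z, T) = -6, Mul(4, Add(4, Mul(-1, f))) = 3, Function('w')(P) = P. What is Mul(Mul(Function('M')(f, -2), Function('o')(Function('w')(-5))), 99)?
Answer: Mul(-594, I, Pow(5, Rational(1, 2))) ≈ Mul(-1328.2, I)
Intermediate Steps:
f = Rational(13, 4) (f = Add(4, Mul(Rational(-1, 4), 3)) = Add(4, Rational(-3, 4)) = Rational(13, 4) ≈ 3.2500)
Function('o')(t) = Pow(t, Rational(1, 2))
Mul(Mul(Function('M')(f, -2), Function('o')(Function('w')(-5))), 99) = Mul(Mul(-6, Pow(-5, Rational(1, 2))), 99) = Mul(Mul(-6, Mul(I, Pow(5, Rational(1, 2)))), 99) = Mul(Mul(-6, I, Pow(5, Rational(1, 2))), 99) = Mul(-594, I, Pow(5, Rational(1, 2)))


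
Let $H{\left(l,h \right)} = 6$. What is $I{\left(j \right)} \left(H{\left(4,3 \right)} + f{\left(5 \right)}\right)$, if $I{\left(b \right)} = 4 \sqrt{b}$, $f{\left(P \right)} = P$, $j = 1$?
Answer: $44$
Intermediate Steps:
$I{\left(j \right)} \left(H{\left(4,3 \right)} + f{\left(5 \right)}\right) = 4 \sqrt{1} \left(6 + 5\right) = 4 \cdot 1 \cdot 11 = 4 \cdot 11 = 44$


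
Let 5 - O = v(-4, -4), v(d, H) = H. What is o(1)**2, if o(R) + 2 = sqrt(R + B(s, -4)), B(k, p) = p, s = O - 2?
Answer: (2 - I*sqrt(3))**2 ≈ 1.0 - 6.9282*I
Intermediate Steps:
O = 9 (O = 5 - 1*(-4) = 5 + 4 = 9)
s = 7 (s = 9 - 2 = 7)
o(R) = -2 + sqrt(-4 + R) (o(R) = -2 + sqrt(R - 4) = -2 + sqrt(-4 + R))
o(1)**2 = (-2 + sqrt(-4 + 1))**2 = (-2 + sqrt(-3))**2 = (-2 + I*sqrt(3))**2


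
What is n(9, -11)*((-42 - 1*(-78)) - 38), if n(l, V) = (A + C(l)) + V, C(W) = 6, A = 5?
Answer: 0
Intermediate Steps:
n(l, V) = 11 + V (n(l, V) = (5 + 6) + V = 11 + V)
n(9, -11)*((-42 - 1*(-78)) - 38) = (11 - 11)*((-42 - 1*(-78)) - 38) = 0*((-42 + 78) - 38) = 0*(36 - 38) = 0*(-2) = 0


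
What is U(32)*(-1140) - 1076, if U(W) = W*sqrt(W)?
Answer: -1076 - 145920*sqrt(2) ≈ -2.0744e+5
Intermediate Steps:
U(W) = W**(3/2)
U(32)*(-1140) - 1076 = 32**(3/2)*(-1140) - 1076 = (128*sqrt(2))*(-1140) - 1076 = -145920*sqrt(2) - 1076 = -1076 - 145920*sqrt(2)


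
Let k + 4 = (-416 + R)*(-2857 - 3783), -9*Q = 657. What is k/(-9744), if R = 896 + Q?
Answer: 225207/812 ≈ 277.35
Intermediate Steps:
Q = -73 (Q = -⅑*657 = -73)
R = 823 (R = 896 - 73 = 823)
k = -2702484 (k = -4 + (-416 + 823)*(-2857 - 3783) = -4 + 407*(-6640) = -4 - 2702480 = -2702484)
k/(-9744) = -2702484/(-9744) = -2702484*(-1/9744) = 225207/812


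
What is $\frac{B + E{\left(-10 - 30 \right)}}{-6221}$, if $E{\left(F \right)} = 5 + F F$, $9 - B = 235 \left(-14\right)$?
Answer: $- \frac{4904}{6221} \approx -0.7883$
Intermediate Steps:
$B = 3299$ ($B = 9 - 235 \left(-14\right) = 9 - -3290 = 9 + 3290 = 3299$)
$E{\left(F \right)} = 5 + F^{2}$
$\frac{B + E{\left(-10 - 30 \right)}}{-6221} = \frac{3299 + \left(5 + \left(-10 - 30\right)^{2}\right)}{-6221} = \left(3299 + \left(5 + \left(-10 - 30\right)^{2}\right)\right) \left(- \frac{1}{6221}\right) = \left(3299 + \left(5 + \left(-40\right)^{2}\right)\right) \left(- \frac{1}{6221}\right) = \left(3299 + \left(5 + 1600\right)\right) \left(- \frac{1}{6221}\right) = \left(3299 + 1605\right) \left(- \frac{1}{6221}\right) = 4904 \left(- \frac{1}{6221}\right) = - \frac{4904}{6221}$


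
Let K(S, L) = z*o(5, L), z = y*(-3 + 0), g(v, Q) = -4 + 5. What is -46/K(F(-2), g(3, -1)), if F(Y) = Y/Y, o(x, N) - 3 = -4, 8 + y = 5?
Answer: 46/9 ≈ 5.1111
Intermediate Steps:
y = -3 (y = -8 + 5 = -3)
g(v, Q) = 1
z = 9 (z = -3*(-3 + 0) = -3*(-3) = 9)
o(x, N) = -1 (o(x, N) = 3 - 4 = -1)
F(Y) = 1
K(S, L) = -9 (K(S, L) = 9*(-1) = -9)
-46/K(F(-2), g(3, -1)) = -46/(-9) = -46*(-1/9) = 46/9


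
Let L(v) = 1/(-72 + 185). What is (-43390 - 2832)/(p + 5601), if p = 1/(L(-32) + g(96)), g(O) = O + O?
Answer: -501439367/60762505 ≈ -8.2524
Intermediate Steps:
L(v) = 1/113
g(O) = 2*O
p = 113/21697 (p = 1/(1/113 + 2*96) = 1/(1/113 + 192) = 1/(21697/113) = 113/21697 ≈ 0.0052081)
(-43390 - 2832)/(p + 5601) = (-43390 - 2832)/(113/21697 + 5601) = -46222/121525010/21697 = -46222*21697/121525010 = -501439367/60762505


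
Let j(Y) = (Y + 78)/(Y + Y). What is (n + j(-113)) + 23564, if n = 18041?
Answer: 9402765/226 ≈ 41605.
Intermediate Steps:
j(Y) = (78 + Y)/(2*Y) (j(Y) = (78 + Y)/((2*Y)) = (78 + Y)*(1/(2*Y)) = (78 + Y)/(2*Y))
(n + j(-113)) + 23564 = (18041 + (½)*(78 - 113)/(-113)) + 23564 = (18041 + (½)*(-1/113)*(-35)) + 23564 = (18041 + 35/226) + 23564 = 4077301/226 + 23564 = 9402765/226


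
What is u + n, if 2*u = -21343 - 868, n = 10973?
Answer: -265/2 ≈ -132.50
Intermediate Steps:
u = -22211/2 (u = (-21343 - 868)/2 = (½)*(-22211) = -22211/2 ≈ -11106.)
u + n = -22211/2 + 10973 = -265/2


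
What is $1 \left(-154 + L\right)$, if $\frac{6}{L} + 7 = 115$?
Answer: $- \frac{2771}{18} \approx -153.94$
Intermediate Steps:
$L = \frac{1}{18}$ ($L = \frac{6}{-7 + 115} = \frac{6}{108} = 6 \cdot \frac{1}{108} = \frac{1}{18} \approx 0.055556$)
$1 \left(-154 + L\right) = 1 \left(-154 + \frac{1}{18}\right) = 1 \left(- \frac{2771}{18}\right) = - \frac{2771}{18}$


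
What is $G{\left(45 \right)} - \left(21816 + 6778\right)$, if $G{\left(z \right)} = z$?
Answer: $-28549$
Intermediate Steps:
$G{\left(45 \right)} - \left(21816 + 6778\right) = 45 - \left(21816 + 6778\right) = 45 - 28594 = -28549$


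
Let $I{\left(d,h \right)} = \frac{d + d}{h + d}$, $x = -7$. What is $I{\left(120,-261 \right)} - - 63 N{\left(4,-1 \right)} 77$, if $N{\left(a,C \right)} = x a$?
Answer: $- \frac{6383996}{47} \approx -1.3583 \cdot 10^{5}$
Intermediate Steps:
$N{\left(a,C \right)} = - 7 a$
$I{\left(d,h \right)} = \frac{2 d}{d + h}$
$I{\left(120,-261 \right)} - - 63 N{\left(4,-1 \right)} 77 = 2 \cdot 120 \frac{1}{120 - 261} - - 63 \left(\left(-7\right) 4\right) 77 = 2 \cdot 120 \frac{1}{-141} - \left(-63\right) \left(-28\right) 77 = 2 \cdot 120 \left(- \frac{1}{141}\right) - 1764 \cdot 77 = - \frac{80}{47} - 135828 = - \frac{6383996}{47}$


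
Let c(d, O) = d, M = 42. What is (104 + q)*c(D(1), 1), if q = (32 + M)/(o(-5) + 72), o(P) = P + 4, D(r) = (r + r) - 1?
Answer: 7458/71 ≈ 105.04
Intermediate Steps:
D(r) = -1 + 2*r (D(r) = 2*r - 1 = -1 + 2*r)
o(P) = 4 + P
q = 74/71 (q = (32 + 42)/((4 - 5) + 72) = 74/(-1 + 72) = 74/71 ≈ 1.0423)
(104 + q)*c(D(1), 1) = (104 + 74/71)*(-1 + 2*1) = 7458*(-1 + 2)/71 = (7458/71)*1 = 7458/71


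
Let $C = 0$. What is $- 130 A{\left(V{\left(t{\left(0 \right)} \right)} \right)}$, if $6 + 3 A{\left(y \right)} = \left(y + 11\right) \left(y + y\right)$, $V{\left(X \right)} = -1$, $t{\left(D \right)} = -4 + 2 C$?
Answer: $\frac{3380}{3} \approx 1126.7$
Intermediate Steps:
$t{\left(D \right)} = -4$ ($t{\left(D \right)} = -4 + 2 \cdot 0 = -4 + 0 = -4$)
$A{\left(y \right)} = -2 + \frac{2 y \left(11 + y\right)}{3}$ ($A{\left(y \right)} = -2 + \frac{\left(y + 11\right) \left(y + y\right)}{3} = -2 + \frac{\left(11 + y\right) 2 y}{3} = -2 + \frac{2 y \left(11 + y\right)}{3}$)
$- 130 A{\left(V{\left(t{\left(0 \right)} \right)} \right)} = - 130 \left(-2 + \frac{2 \left(-1\right)^{2}}{3} + \frac{22}{3} \left(-1\right)\right) = - 130 \left(-2 + \frac{2}{3} \cdot 1 - \frac{22}{3}\right) = - 130 \left(-2 + \frac{2}{3} - \frac{22}{3}\right) = \left(-130\right) \left(- \frac{26}{3}\right) = \frac{3380}{3}$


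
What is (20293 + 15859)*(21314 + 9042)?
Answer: 1097430112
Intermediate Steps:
(20293 + 15859)*(21314 + 9042) = 36152*30356 = 1097430112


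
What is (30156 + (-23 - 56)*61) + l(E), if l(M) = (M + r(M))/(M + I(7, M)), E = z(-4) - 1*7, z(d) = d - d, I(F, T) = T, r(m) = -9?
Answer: 177367/7 ≈ 25338.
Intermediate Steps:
z(d) = 0
E = -7 (E = 0 - 1*7 = 0 - 7 = -7)
l(M) = (-9 + M)/(2*M) (l(M) = (M - 9)/(M + M) = (-9 + M)/((2*M)) = (-9 + M)*(1/(2*M)) = (-9 + M)/(2*M))
(30156 + (-23 - 56)*61) + l(E) = (30156 + (-23 - 56)*61) + (½)*(-9 - 7)/(-7) = (30156 - 79*61) + (½)*(-⅐)*(-16) = (30156 - 4819) + 8/7 = 25337 + 8/7 = 177367/7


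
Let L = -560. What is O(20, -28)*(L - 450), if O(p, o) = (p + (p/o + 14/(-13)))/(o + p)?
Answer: 836785/364 ≈ 2298.9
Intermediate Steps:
O(p, o) = (-14/13 + p + p/o)/(o + p) (O(p, o) = (p + (p/o + 14*(-1/13)))/(o + p) = (p + (p/o - 14/13))/(o + p) = (p + (-14/13 + p/o))/(o + p) = (-14/13 + p + p/o)/(o + p))
O(20, -28)*(L - 450) = ((20 - 14/13*(-28) - 28*20)/((-28)*(-28 + 20)))*(-560 - 450) = -1/28*(20 + 392/13 - 560)/(-8)*(-1010) = -1/28*(-⅛)*(-6628/13)*(-1010) = -1657/728*(-1010) = 836785/364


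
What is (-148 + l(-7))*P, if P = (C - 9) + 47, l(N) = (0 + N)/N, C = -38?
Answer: 0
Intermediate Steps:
l(N) = 1 (l(N) = N/N = 1)
P = 0 (P = (-38 - 9) + 47 = -47 + 47 = 0)
(-148 + l(-7))*P = (-148 + 1)*0 = -147*0 = 0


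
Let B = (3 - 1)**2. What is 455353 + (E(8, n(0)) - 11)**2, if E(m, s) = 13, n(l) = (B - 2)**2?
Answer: 455357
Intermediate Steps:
B = 4 (B = 2**2 = 4)
n(l) = 4 (n(l) = (4 - 2)**2 = 2**2 = 4)
455353 + (E(8, n(0)) - 11)**2 = 455353 + (13 - 11)**2 = 455353 + 2**2 = 455353 + 4 = 455357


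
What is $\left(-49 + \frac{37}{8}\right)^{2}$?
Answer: $\frac{126025}{64} \approx 1969.1$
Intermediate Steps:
$\left(-49 + \frac{37}{8}\right)^{2} = \left(- \frac{355}{8}\right)^{2} = \frac{126025}{64}$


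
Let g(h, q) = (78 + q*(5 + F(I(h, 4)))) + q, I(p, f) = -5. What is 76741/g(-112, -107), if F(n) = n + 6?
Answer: -76741/671 ≈ -114.37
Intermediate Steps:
F(n) = 6 + n
g(h, q) = 78 + 7*q (g(h, q) = (78 + q*(5 + (6 - 5))) + q = (78 + q*(5 + 1)) + q = (78 + q*6) + q = (78 + 6*q) + q = 78 + 7*q)
76741/g(-112, -107) = 76741/(78 + 7*(-107)) = 76741/(78 - 749) = 76741/(-671) = 76741*(-1/671) = -76741/671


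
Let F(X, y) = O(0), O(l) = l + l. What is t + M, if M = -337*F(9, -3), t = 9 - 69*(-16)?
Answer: 1113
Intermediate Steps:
O(l) = 2*l
F(X, y) = 0 (F(X, y) = 2*0 = 0)
t = 1113 (t = 9 + 1104 = 1113)
M = 0 (M = -337*0 = 0)
t + M = 1113 + 0 = 1113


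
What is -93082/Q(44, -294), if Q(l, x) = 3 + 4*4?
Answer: -93082/19 ≈ -4899.1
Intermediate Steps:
Q(l, x) = 19 (Q(l, x) = 3 + 16 = 19)
-93082/Q(44, -294) = -93082/19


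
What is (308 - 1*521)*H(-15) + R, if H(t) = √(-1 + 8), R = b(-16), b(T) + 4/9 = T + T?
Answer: -292/9 - 213*√7 ≈ -595.99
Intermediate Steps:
b(T) = -4/9 + 2*T (b(T) = -4/9 + (T + T) = -4/9 + 2*T)
R = -292/9 (R = -4/9 + 2*(-16) = -4/9 - 32 = -292/9 ≈ -32.444)
H(t) = √7
(308 - 1*521)*H(-15) + R = (308 - 1*521)*√7 - 292/9 = (308 - 521)*√7 - 292/9 = -213*√7 - 292/9 = -292/9 - 213*√7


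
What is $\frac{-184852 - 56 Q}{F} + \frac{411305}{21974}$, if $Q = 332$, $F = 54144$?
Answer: $\frac{2224902433}{148720032} \approx 14.96$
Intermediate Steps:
$\frac{-184852 - 56 Q}{F} + \frac{411305}{21974} = \frac{-184852 - 18592}{54144} + \frac{411305}{21974} = \left(-184852 - 18592\right) \frac{1}{54144} + 411305 \cdot \frac{1}{21974} = \left(-203444\right) \frac{1}{54144} + \frac{411305}{21974} = - \frac{50861}{13536} + \frac{411305}{21974} = \frac{2224902433}{148720032}$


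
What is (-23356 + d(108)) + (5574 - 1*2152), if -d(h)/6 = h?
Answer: -20582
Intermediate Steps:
d(h) = -6*h
(-23356 + d(108)) + (5574 - 1*2152) = (-23356 - 6*108) + (5574 - 1*2152) = (-23356 - 648) + (5574 - 2152) = -24004 + 3422 = -20582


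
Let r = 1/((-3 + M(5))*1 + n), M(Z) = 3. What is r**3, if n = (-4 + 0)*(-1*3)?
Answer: 1/1728 ≈ 0.00057870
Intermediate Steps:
n = 12 (n = -4*(-3) = 12)
r = 1/12 (r = 1/((-3 + 3)*1 + 12) = 1/(0*1 + 12) = 1/(0 + 12) = 1/12 ≈ 0.083333)
r**3 = (1/12)**3 = 1/1728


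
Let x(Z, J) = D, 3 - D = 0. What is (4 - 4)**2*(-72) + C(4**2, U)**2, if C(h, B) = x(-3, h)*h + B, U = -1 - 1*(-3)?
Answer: 2500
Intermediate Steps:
D = 3 (D = 3 - 1*0 = 3 + 0 = 3)
x(Z, J) = 3
U = 2 (U = -1 + 3 = 2)
C(h, B) = B + 3*h (C(h, B) = 3*h + B = B + 3*h)
(4 - 4)**2*(-72) + C(4**2, U)**2 = (4 - 4)**2*(-72) + (2 + 3*4**2)**2 = 0**2*(-72) + (2 + 3*16)**2 = 0*(-72) + (2 + 48)**2 = 0 + 50**2 = 0 + 2500 = 2500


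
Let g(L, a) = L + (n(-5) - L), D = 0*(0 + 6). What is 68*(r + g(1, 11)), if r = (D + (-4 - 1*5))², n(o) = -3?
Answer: 5304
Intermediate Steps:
D = 0 (D = 0*6 = 0)
r = 81 (r = (0 + (-4 - 1*5))² = (0 + (-4 - 5))² = (0 - 9)² = (-9)² = 81)
g(L, a) = -3 (g(L, a) = L + (-3 - L) = -3)
68*(r + g(1, 11)) = 68*(81 - 3) = 68*78 = 5304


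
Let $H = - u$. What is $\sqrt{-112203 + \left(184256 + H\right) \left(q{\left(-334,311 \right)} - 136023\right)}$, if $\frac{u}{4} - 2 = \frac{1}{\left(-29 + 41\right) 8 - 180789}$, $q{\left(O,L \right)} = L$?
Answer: $\frac{i \sqrt{90711663107506343515}}{60231} \approx 1.5813 \cdot 10^{5} i$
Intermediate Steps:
$u = \frac{1445540}{180693}$ ($u = 8 + \frac{4}{\left(-29 + 41\right) 8 - 180789} = 8 + \frac{4}{12 \cdot 8 - 180789} = 8 + \frac{4}{96 - 180789} = 8 + \frac{4}{-180693} = 8 + 4 \left(- \frac{1}{180693}\right) = 8 - \frac{4}{180693} = \frac{1445540}{180693} \approx 8.0$)
$H = - \frac{1445540}{180693}$ ($H = \left(-1\right) \frac{1445540}{180693} = - \frac{1445540}{180693} \approx -8.0$)
$\sqrt{-112203 + \left(184256 + H\right) \left(q{\left(-334,311 \right)} - 136023\right)} = \sqrt{-112203 + \left(184256 - \frac{1445540}{180693}\right) \left(311 - 136023\right)} = \sqrt{-112203 + \frac{33292323868}{180693} \left(-135712\right)} = \sqrt{-112203 - \frac{4518167856774016}{180693}} = \sqrt{- \frac{4518188131070695}{180693}} = \frac{i \sqrt{90711663107506343515}}{60231}$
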